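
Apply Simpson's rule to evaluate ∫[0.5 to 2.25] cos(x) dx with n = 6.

f(x) = cos(x)
a = 0.5, b = 2.25, n = 6
h = (b - a)/n = 0.291667

Simpson's rule: (h/3)[f(x₀) + 4f(x₁) + 2f(x₂) + ... + f(xₙ)]

x_0 = 0.5000, f(x_0) = 0.877583, coefficient = 1
x_1 = 0.7917, f(x_1) = 0.702660, coefficient = 4
x_2 = 1.0833, f(x_2) = 0.468386, coefficient = 2
x_3 = 1.3750, f(x_3) = 0.194548, coefficient = 4
x_4 = 1.6667, f(x_4) = -0.095724, coefficient = 2
x_5 = 1.9583, f(x_5) = -0.377909, coefficient = 4
x_6 = 2.2500, f(x_6) = -0.628174, coefficient = 1

I ≈ (0.291667/3) × 3.071929 = 0.298660
Exact value: 0.298648
Error: 0.000012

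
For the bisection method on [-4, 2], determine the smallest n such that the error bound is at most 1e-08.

We need (b-a)/2^n ≤ 1e-08
(2 - (-4))/2^n ≤ 1e-08
6/2^n ≤ 1e-08
2^n ≥ 600000000
n ≥ log₂(600000000) = 29.16
n ≥ 30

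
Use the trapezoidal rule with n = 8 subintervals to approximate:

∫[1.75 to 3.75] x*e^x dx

f(x) = x*e^x
a = 1.75, b = 3.75, n = 8
h = (b - a)/n = 0.250000

Trapezoidal rule: (h/2)[f(x₀) + 2f(x₁) + 2f(x₂) + ... + f(xₙ)]

x_0 = 1.7500, f(x_0) = 10.070555, coefficient = 1
x_1 = 2.0000, f(x_1) = 14.778112, coefficient = 2
x_2 = 2.2500, f(x_2) = 21.347406, coefficient = 2
x_3 = 2.5000, f(x_3) = 30.456235, coefficient = 2
x_4 = 2.7500, f(x_4) = 43.017238, coefficient = 2
x_5 = 3.0000, f(x_5) = 60.256611, coefficient = 2
x_6 = 3.2500, f(x_6) = 83.818605, coefficient = 2
x_7 = 3.5000, f(x_7) = 115.904082, coefficient = 2
x_8 = 3.7500, f(x_8) = 159.454058, coefficient = 1

I ≈ (0.250000/2) × 908.681188 = 113.585148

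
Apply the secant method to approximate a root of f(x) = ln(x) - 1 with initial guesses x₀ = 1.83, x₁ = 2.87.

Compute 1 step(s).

f(x) = ln(x) - 1
x₀ = 1.83, x₁ = 2.87

Secant formula: x_{n+1} = x_n - f(x_n)(x_n - x_{n-1})/(f(x_n) - f(x_{n-1}))

Iteration 1:
  f(1.830000) = -0.395684
  f(2.870000) = 0.054312
  x_2 = 2.870000 - 0.054312×(2.870000 - 1.830000)/(0.054312 - (-0.395684))
       = 2.744478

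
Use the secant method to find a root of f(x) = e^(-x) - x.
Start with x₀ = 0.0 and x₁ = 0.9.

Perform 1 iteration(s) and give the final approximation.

f(x) = e^(-x) - x
x₀ = 0.0, x₁ = 0.9

Secant formula: x_{n+1} = x_n - f(x_n)(x_n - x_{n-1})/(f(x_n) - f(x_{n-1}))

Iteration 1:
  f(0.000000) = 1.000000
  f(0.900000) = -0.493430
  x_2 = 0.900000 - (-0.493430)×(0.900000 - 0.000000)/(-0.493430 - 1.000000)
       = 0.602639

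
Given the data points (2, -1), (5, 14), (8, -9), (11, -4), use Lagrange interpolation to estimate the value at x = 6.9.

Lagrange interpolation formula:
P(x) = Σ yᵢ × Lᵢ(x)
where Lᵢ(x) = Π_{j≠i} (x - xⱼ)/(xᵢ - xⱼ)

L_0(6.9) = (6.9 - 5)/(2 - 5) × (6.9 - 8)/(2 - 8) × (6.9 - 11)/(2 - 11) = -0.052895
L_1(6.9) = (6.9 - 2)/(5 - 2) × (6.9 - 8)/(5 - 8) × (6.9 - 11)/(5 - 11) = 0.409241
L_2(6.9) = (6.9 - 2)/(8 - 2) × (6.9 - 5)/(8 - 5) × (6.9 - 11)/(8 - 11) = 0.706870
L_3(6.9) = (6.9 - 2)/(11 - 2) × (6.9 - 5)/(11 - 5) × (6.9 - 8)/(11 - 8) = -0.063216

P(6.9) = (-1)×L_0(6.9) + 14×L_1(6.9) + (-9)×L_2(6.9) + (-4)×L_3(6.9)
P(6.9) = -0.326704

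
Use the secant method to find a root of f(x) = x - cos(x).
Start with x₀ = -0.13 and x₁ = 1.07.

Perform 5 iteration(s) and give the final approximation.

f(x) = x - cos(x)
x₀ = -0.13, x₁ = 1.07

Secant formula: x_{n+1} = x_n - f(x_n)(x_n - x_{n-1})/(f(x_n) - f(x_{n-1}))

Iteration 1:
  f(-0.130000) = -1.121562
  f(1.070000) = 0.589876
  x_2 = 1.070000 - 0.589876×(1.070000 - (-0.130000))/(0.589876 - (-1.121562))
       = 0.656400
Iteration 2:
  f(1.070000) = 0.589876
  f(0.656400) = -0.135795
  x_3 = 0.656400 - (-0.135795)×(0.656400 - 1.070000)/(-0.135795 - 0.589876)
       = 0.733797
Iteration 3:
  f(0.656400) = -0.135795
  f(0.733797) = -0.008840
  x_4 = 0.733797 - (-0.008840)×(0.733797 - 0.656400)/(-0.008840 - (-0.135795))
       = 0.739186
Iteration 4:
  f(0.733797) = -0.008840
  f(0.739186) = 0.000169
  x_5 = 0.739186 - 0.000169×(0.739186 - 0.733797)/(0.000169 - (-0.008840))
       = 0.739085
Iteration 5:
  f(0.739186) = 0.000169
  f(0.739085) = 0.000000
  x_6 = 0.739085 - 0.000000×(0.739085 - 0.739186)/(0.000000 - 0.000169)
       = 0.739085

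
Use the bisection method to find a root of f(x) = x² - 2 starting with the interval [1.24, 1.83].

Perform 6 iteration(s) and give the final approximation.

f(x) = x² - 2
Initial interval: [1.24, 1.83]

Iteration 1:
  c_1 = (1.240000 + 1.830000)/2 = 1.535000
  f(c_1) = f(1.535000) = 0.356225
  f(a) × f(c) < 0, new interval: [1.240000, 1.535000]
Iteration 2:
  c_2 = (1.240000 + 1.535000)/2 = 1.387500
  f(c_2) = f(1.387500) = -0.074844
  f(a) × f(c) ≥ 0, new interval: [1.387500, 1.535000]
Iteration 3:
  c_3 = (1.387500 + 1.535000)/2 = 1.461250
  f(c_3) = f(1.461250) = 0.135252
  f(a) × f(c) < 0, new interval: [1.387500, 1.461250]
Iteration 4:
  c_4 = (1.387500 + 1.461250)/2 = 1.424375
  f(c_4) = f(1.424375) = 0.028844
  f(a) × f(c) < 0, new interval: [1.387500, 1.424375]
Iteration 5:
  c_5 = (1.387500 + 1.424375)/2 = 1.405938
  f(c_5) = f(1.405938) = -0.023340
  f(a) × f(c) ≥ 0, new interval: [1.405938, 1.424375]
Iteration 6:
  c_6 = (1.405938 + 1.424375)/2 = 1.415156
  f(c_6) = f(1.415156) = 0.002667
  f(a) × f(c) < 0, new interval: [1.405938, 1.415156]

After 6 iteration(s), the approximation is c_6 = 1.415156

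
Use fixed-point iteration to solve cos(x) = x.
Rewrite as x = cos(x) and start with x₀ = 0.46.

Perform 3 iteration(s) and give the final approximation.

Equation: cos(x) = x
Fixed-point form: x = cos(x)
x₀ = 0.46

x_1 = g(0.460000) = 0.896052
x_2 = g(0.896052) = 0.624697
x_3 = g(0.624697) = 0.811140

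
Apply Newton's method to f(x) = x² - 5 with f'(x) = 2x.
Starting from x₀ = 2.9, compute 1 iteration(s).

f(x) = x² - 5
f'(x) = 2x
x₀ = 2.9

Newton-Raphson formula: x_{n+1} = x_n - f(x_n)/f'(x_n)

Iteration 1:
  f(2.900000) = 3.410000
  f'(2.900000) = 5.800000
  x_1 = 2.900000 - 3.410000/5.800000 = 2.312069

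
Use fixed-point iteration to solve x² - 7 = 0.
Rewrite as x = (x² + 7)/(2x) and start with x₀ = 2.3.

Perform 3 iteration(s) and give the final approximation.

Equation: x² - 7 = 0
Fixed-point form: x = (x² + 7)/(2x)
x₀ = 2.3

x_1 = g(2.300000) = 2.671739
x_2 = g(2.671739) = 2.645878
x_3 = g(2.645878) = 2.645751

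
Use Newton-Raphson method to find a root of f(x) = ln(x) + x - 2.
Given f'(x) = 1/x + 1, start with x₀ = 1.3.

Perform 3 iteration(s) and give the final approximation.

f(x) = ln(x) + x - 2
f'(x) = 1/x + 1
x₀ = 1.3

Newton-Raphson formula: x_{n+1} = x_n - f(x_n)/f'(x_n)

Iteration 1:
  f(1.300000) = -0.437636
  f'(1.300000) = 1.769231
  x_1 = 1.300000 - (-0.437636)/1.769231 = 1.547359
Iteration 2:
  f(1.547359) = -0.016091
  f'(1.547359) = 1.646262
  x_2 = 1.547359 - (-0.016091)/1.646262 = 1.557134
Iteration 3:
  f(1.557134) = -0.000020
  f'(1.557134) = 1.642206
  x_3 = 1.557134 - (-0.000020)/1.642206 = 1.557146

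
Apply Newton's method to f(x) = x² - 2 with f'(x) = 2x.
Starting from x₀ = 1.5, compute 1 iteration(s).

f(x) = x² - 2
f'(x) = 2x
x₀ = 1.5

Newton-Raphson formula: x_{n+1} = x_n - f(x_n)/f'(x_n)

Iteration 1:
  f(1.500000) = 0.250000
  f'(1.500000) = 3.000000
  x_1 = 1.500000 - 0.250000/3.000000 = 1.416667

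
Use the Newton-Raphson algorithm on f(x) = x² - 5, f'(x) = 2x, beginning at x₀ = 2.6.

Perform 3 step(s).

f(x) = x² - 5
f'(x) = 2x
x₀ = 2.6

Newton-Raphson formula: x_{n+1} = x_n - f(x_n)/f'(x_n)

Iteration 1:
  f(2.600000) = 1.760000
  f'(2.600000) = 5.200000
  x_1 = 2.600000 - 1.760000/5.200000 = 2.261538
Iteration 2:
  f(2.261538) = 0.114556
  f'(2.261538) = 4.523077
  x_2 = 2.261538 - 0.114556/4.523077 = 2.236211
Iteration 3:
  f(2.236211) = 0.000641
  f'(2.236211) = 4.472423
  x_3 = 2.236211 - 0.000641/4.472423 = 2.236068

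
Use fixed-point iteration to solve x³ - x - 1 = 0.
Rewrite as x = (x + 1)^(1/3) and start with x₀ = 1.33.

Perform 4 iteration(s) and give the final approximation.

Equation: x³ - x - 1 = 0
Fixed-point form: x = (x + 1)^(1/3)
x₀ = 1.33

x_1 = g(1.330000) = 1.325721
x_2 = g(1.325721) = 1.324908
x_3 = g(1.324908) = 1.324754
x_4 = g(1.324754) = 1.324725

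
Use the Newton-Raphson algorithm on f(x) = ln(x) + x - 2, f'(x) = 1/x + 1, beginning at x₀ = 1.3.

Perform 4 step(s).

f(x) = ln(x) + x - 2
f'(x) = 1/x + 1
x₀ = 1.3

Newton-Raphson formula: x_{n+1} = x_n - f(x_n)/f'(x_n)

Iteration 1:
  f(1.300000) = -0.437636
  f'(1.300000) = 1.769231
  x_1 = 1.300000 - (-0.437636)/1.769231 = 1.547359
Iteration 2:
  f(1.547359) = -0.016091
  f'(1.547359) = 1.646262
  x_2 = 1.547359 - (-0.016091)/1.646262 = 1.557134
Iteration 3:
  f(1.557134) = -0.000020
  f'(1.557134) = 1.642206
  x_3 = 1.557134 - (-0.000020)/1.642206 = 1.557146
Iteration 4:
  f(1.557146) = 0.000000
  f'(1.557146) = 1.642201
  x_4 = 1.557146 - 0.000000/1.642201 = 1.557146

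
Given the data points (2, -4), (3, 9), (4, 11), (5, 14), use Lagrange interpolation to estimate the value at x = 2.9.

Lagrange interpolation formula:
P(x) = Σ yᵢ × Lᵢ(x)
where Lᵢ(x) = Π_{j≠i} (x - xⱼ)/(xᵢ - xⱼ)

L_0(2.9) = (2.9 - 3)/(2 - 3) × (2.9 - 4)/(2 - 4) × (2.9 - 5)/(2 - 5) = 0.038500
L_1(2.9) = (2.9 - 2)/(3 - 2) × (2.9 - 4)/(3 - 4) × (2.9 - 5)/(3 - 5) = 1.039500
L_2(2.9) = (2.9 - 2)/(4 - 2) × (2.9 - 3)/(4 - 3) × (2.9 - 5)/(4 - 5) = -0.094500
L_3(2.9) = (2.9 - 2)/(5 - 2) × (2.9 - 3)/(5 - 3) × (2.9 - 4)/(5 - 4) = 0.016500

P(2.9) = (-4)×L_0(2.9) + 9×L_1(2.9) + 11×L_2(2.9) + 14×L_3(2.9)
P(2.9) = 8.393000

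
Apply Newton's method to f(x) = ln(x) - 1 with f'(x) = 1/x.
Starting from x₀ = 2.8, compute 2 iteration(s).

f(x) = ln(x) - 1
f'(x) = 1/x
x₀ = 2.8

Newton-Raphson formula: x_{n+1} = x_n - f(x_n)/f'(x_n)

Iteration 1:
  f(2.800000) = 0.029619
  f'(2.800000) = 0.357143
  x_1 = 2.800000 - 0.029619/0.357143 = 2.717066
Iteration 2:
  f(2.717066) = -0.000448
  f'(2.717066) = 0.368044
  x_2 = 2.717066 - (-0.000448)/0.368044 = 2.718282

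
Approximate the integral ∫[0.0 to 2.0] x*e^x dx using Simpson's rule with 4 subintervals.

f(x) = x*e^x
a = 0.0, b = 2.0, n = 4
h = (b - a)/n = 0.500000

Simpson's rule: (h/3)[f(x₀) + 4f(x₁) + 2f(x₂) + ... + f(xₙ)]

x_0 = 0.0000, f(x_0) = 0.000000, coefficient = 1
x_1 = 0.5000, f(x_1) = 0.824361, coefficient = 4
x_2 = 1.0000, f(x_2) = 2.718282, coefficient = 2
x_3 = 1.5000, f(x_3) = 6.722534, coefficient = 4
x_4 = 2.0000, f(x_4) = 14.778112, coefficient = 1

I ≈ (0.500000/3) × 50.402253 = 8.400375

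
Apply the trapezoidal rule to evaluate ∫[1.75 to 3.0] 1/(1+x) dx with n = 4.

f(x) = 1/(1+x)
a = 1.75, b = 3.0, n = 4
h = (b - a)/n = 0.312500

Trapezoidal rule: (h/2)[f(x₀) + 2f(x₁) + 2f(x₂) + ... + f(xₙ)]

x_0 = 1.7500, f(x_0) = 0.363636, coefficient = 1
x_1 = 2.0625, f(x_1) = 0.326531, coefficient = 2
x_2 = 2.3750, f(x_2) = 0.296296, coefficient = 2
x_3 = 2.6875, f(x_3) = 0.271186, coefficient = 2
x_4 = 3.0000, f(x_4) = 0.250000, coefficient = 1

I ≈ (0.312500/2) × 2.401663 = 0.375260
Exact value: 0.374693
Error: 0.000566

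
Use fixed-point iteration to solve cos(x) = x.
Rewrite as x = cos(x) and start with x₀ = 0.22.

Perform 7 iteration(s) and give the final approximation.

Equation: cos(x) = x
Fixed-point form: x = cos(x)
x₀ = 0.22

x_1 = g(0.220000) = 0.975897
x_2 = g(0.975897) = 0.560425
x_3 = g(0.560425) = 0.847029
x_4 = g(0.847029) = 0.662212
x_5 = g(0.662212) = 0.788634
x_6 = g(0.788634) = 0.704815
x_7 = g(0.704815) = 0.761731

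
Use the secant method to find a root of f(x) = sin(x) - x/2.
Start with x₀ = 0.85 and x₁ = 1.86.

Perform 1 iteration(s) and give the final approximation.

f(x) = sin(x) - x/2
x₀ = 0.85, x₁ = 1.86

Secant formula: x_{n+1} = x_n - f(x_n)(x_n - x_{n-1})/(f(x_n) - f(x_{n-1}))

Iteration 1:
  f(0.850000) = 0.326280
  f(1.860000) = 0.028471
  x_2 = 1.860000 - 0.028471×(1.860000 - 0.850000)/(0.028471 - 0.326280)
       = 1.956558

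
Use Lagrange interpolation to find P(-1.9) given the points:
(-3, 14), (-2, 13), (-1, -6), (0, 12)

Lagrange interpolation formula:
P(x) = Σ yᵢ × Lᵢ(x)
where Lᵢ(x) = Π_{j≠i} (x - xⱼ)/(xᵢ - xⱼ)

L_0(-1.9) = (-1.9 - (-2))/(-3 - (-2)) × (-1.9 - (-1))/(-3 - (-1)) × (-1.9 - 0)/(-3 - 0) = -0.028500
L_1(-1.9) = (-1.9 - (-3))/(-2 - (-3)) × (-1.9 - (-1))/(-2 - (-1)) × (-1.9 - 0)/(-2 - 0) = 0.940500
L_2(-1.9) = (-1.9 - (-3))/(-1 - (-3)) × (-1.9 - (-2))/(-1 - (-2)) × (-1.9 - 0)/(-1 - 0) = 0.104500
L_3(-1.9) = (-1.9 - (-3))/(0 - (-3)) × (-1.9 - (-2))/(0 - (-2)) × (-1.9 - (-1))/(0 - (-1)) = -0.016500

P(-1.9) = 14×L_0(-1.9) + 13×L_1(-1.9) + (-6)×L_2(-1.9) + 12×L_3(-1.9)
P(-1.9) = 11.002500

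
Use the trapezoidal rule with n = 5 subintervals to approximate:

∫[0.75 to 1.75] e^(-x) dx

f(x) = e^(-x)
a = 0.75, b = 1.75, n = 5
h = (b - a)/n = 0.200000

Trapezoidal rule: (h/2)[f(x₀) + 2f(x₁) + 2f(x₂) + ... + f(xₙ)]

x_0 = 0.7500, f(x_0) = 0.472367, coefficient = 1
x_1 = 0.9500, f(x_1) = 0.386741, coefficient = 2
x_2 = 1.1500, f(x_2) = 0.316637, coefficient = 2
x_3 = 1.3500, f(x_3) = 0.259240, coefficient = 2
x_4 = 1.5500, f(x_4) = 0.212248, coefficient = 2
x_5 = 1.7500, f(x_5) = 0.173774, coefficient = 1

I ≈ (0.200000/2) × 2.995873 = 0.299587
Exact value: 0.298593
Error: 0.000995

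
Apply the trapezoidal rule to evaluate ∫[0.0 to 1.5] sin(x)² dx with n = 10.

f(x) = sin(x)²
a = 0.0, b = 1.5, n = 10
h = (b - a)/n = 0.150000

Trapezoidal rule: (h/2)[f(x₀) + 2f(x₁) + 2f(x₂) + ... + f(xₙ)]

x_0 = 0.0000, f(x_0) = 0.000000, coefficient = 1
x_1 = 0.1500, f(x_1) = 0.022332, coefficient = 2
x_2 = 0.3000, f(x_2) = 0.087332, coefficient = 2
x_3 = 0.4500, f(x_3) = 0.189195, coefficient = 2
x_4 = 0.6000, f(x_4) = 0.318821, coefficient = 2
x_5 = 0.7500, f(x_5) = 0.464631, coefficient = 2
x_6 = 0.9000, f(x_6) = 0.613601, coefficient = 2
x_7 = 1.0500, f(x_7) = 0.752423, coefficient = 2
x_8 = 1.2000, f(x_8) = 0.868697, coefficient = 2
x_9 = 1.3500, f(x_9) = 0.952036, coefficient = 2
x_10 = 1.5000, f(x_10) = 0.994996, coefficient = 1

I ≈ (0.150000/2) × 9.533133 = 0.714985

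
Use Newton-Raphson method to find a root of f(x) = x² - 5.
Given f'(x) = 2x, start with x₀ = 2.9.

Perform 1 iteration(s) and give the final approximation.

f(x) = x² - 5
f'(x) = 2x
x₀ = 2.9

Newton-Raphson formula: x_{n+1} = x_n - f(x_n)/f'(x_n)

Iteration 1:
  f(2.900000) = 3.410000
  f'(2.900000) = 5.800000
  x_1 = 2.900000 - 3.410000/5.800000 = 2.312069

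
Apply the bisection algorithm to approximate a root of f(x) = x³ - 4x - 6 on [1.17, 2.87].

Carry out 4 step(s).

f(x) = x³ - 4x - 6
Initial interval: [1.17, 2.87]

Iteration 1:
  c_1 = (1.170000 + 2.870000)/2 = 2.020000
  f(c_1) = f(2.020000) = -5.837592
  f(a) × f(c) ≥ 0, new interval: [2.020000, 2.870000]
Iteration 2:
  c_2 = (2.020000 + 2.870000)/2 = 2.445000
  f(c_2) = f(2.445000) = -1.163729
  f(a) × f(c) ≥ 0, new interval: [2.445000, 2.870000]
Iteration 3:
  c_3 = (2.445000 + 2.870000)/2 = 2.657500
  f(c_3) = f(2.657500) = 2.138079
  f(a) × f(c) < 0, new interval: [2.445000, 2.657500]
Iteration 4:
  c_4 = (2.445000 + 2.657500)/2 = 2.551250
  f(c_4) = f(2.551250) = 0.400771
  f(a) × f(c) < 0, new interval: [2.445000, 2.551250]

After 4 iteration(s), the approximation is c_4 = 2.551250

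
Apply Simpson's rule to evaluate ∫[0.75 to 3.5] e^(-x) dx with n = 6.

f(x) = e^(-x)
a = 0.75, b = 3.5, n = 6
h = (b - a)/n = 0.458333

Simpson's rule: (h/3)[f(x₀) + 4f(x₁) + 2f(x₂) + ... + f(xₙ)]

x_0 = 0.7500, f(x_0) = 0.472367, coefficient = 1
x_1 = 1.2083, f(x_1) = 0.298695, coefficient = 4
x_2 = 1.6667, f(x_2) = 0.188876, coefficient = 2
x_3 = 2.1250, f(x_3) = 0.119433, coefficient = 4
x_4 = 2.5833, f(x_4) = 0.075522, coefficient = 2
x_5 = 3.0417, f(x_5) = 0.047755, coefficient = 4
x_6 = 3.5000, f(x_6) = 0.030197, coefficient = 1

I ≈ (0.458333/3) × 2.894890 = 0.442275
Exact value: 0.442169
Error: 0.000106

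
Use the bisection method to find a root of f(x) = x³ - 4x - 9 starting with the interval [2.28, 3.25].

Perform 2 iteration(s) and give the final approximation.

f(x) = x³ - 4x - 9
Initial interval: [2.28, 3.25]

Iteration 1:
  c_1 = (2.280000 + 3.250000)/2 = 2.765000
  f(c_1) = f(2.765000) = 1.079047
  f(a) × f(c) < 0, new interval: [2.280000, 2.765000]
Iteration 2:
  c_2 = (2.280000 + 2.765000)/2 = 2.522500
  f(c_2) = f(2.522500) = -3.039317
  f(a) × f(c) ≥ 0, new interval: [2.522500, 2.765000]

After 2 iteration(s), the approximation is c_2 = 2.522500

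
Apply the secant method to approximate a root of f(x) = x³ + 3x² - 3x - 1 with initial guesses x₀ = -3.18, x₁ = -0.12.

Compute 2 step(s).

f(x) = x³ + 3x² - 3x - 1
x₀ = -3.18, x₁ = -0.12

Secant formula: x_{n+1} = x_n - f(x_n)(x_n - x_{n-1})/(f(x_n) - f(x_{n-1}))

Iteration 1:
  f(-3.180000) = 6.719768
  f(-0.120000) = -0.598528
  x_2 = -0.120000 - (-0.598528)×(-0.120000 - (-3.180000))/(-0.598528 - 6.719768)
       = -0.370263
Iteration 2:
  f(-0.120000) = -0.598528
  f(-0.370263) = 0.471310
  x_3 = -0.370263 - 0.471310×(-0.370263 - (-0.120000))/(0.471310 - (-0.598528))
       = -0.260011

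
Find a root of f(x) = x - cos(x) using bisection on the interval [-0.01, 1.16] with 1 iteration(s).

f(x) = x - cos(x)
Initial interval: [-0.01, 1.16]

Iteration 1:
  c_1 = (-0.010000 + 1.160000)/2 = 0.575000
  f(c_1) = f(0.575000) = -0.264192
  f(a) × f(c) ≥ 0, new interval: [0.575000, 1.160000]

After 1 iteration(s), the approximation is c_1 = 0.575000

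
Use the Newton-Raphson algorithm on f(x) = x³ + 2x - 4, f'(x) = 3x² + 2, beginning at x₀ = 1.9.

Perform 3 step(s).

f(x) = x³ + 2x - 4
f'(x) = 3x² + 2
x₀ = 1.9

Newton-Raphson formula: x_{n+1} = x_n - f(x_n)/f'(x_n)

Iteration 1:
  f(1.900000) = 6.659000
  f'(1.900000) = 12.830000
  x_1 = 1.900000 - 6.659000/12.830000 = 1.380982
Iteration 2:
  f(1.380982) = 1.395651
  f'(1.380982) = 7.721334
  x_2 = 1.380982 - 1.395651/7.721334 = 1.200230
Iteration 3:
  f(1.200230) = 0.129451
  f'(1.200230) = 6.321653
  x_3 = 1.200230 - 0.129451/6.321653 = 1.179752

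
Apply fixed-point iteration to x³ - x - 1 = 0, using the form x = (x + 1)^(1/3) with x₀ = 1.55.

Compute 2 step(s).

Equation: x³ - x - 1 = 0
Fixed-point form: x = (x + 1)^(1/3)
x₀ = 1.55

x_1 = g(1.550000) = 1.366197
x_2 = g(1.366197) = 1.332550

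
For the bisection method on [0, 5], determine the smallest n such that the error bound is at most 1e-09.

We need (b-a)/2^n ≤ 1e-09
(5 - 0)/2^n ≤ 1e-09
5/2^n ≤ 1e-09
2^n ≥ 5000000000
n ≥ log₂(5000000000) = 32.22
n ≥ 33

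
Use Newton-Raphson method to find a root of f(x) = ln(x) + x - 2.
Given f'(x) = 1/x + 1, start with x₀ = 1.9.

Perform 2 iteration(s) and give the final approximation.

f(x) = ln(x) + x - 2
f'(x) = 1/x + 1
x₀ = 1.9

Newton-Raphson formula: x_{n+1} = x_n - f(x_n)/f'(x_n)

Iteration 1:
  f(1.900000) = 0.541854
  f'(1.900000) = 1.526316
  x_1 = 1.900000 - 0.541854/1.526316 = 1.544992
Iteration 2:
  f(1.544992) = -0.019989
  f'(1.544992) = 1.647252
  x_2 = 1.544992 - (-0.019989)/1.647252 = 1.557127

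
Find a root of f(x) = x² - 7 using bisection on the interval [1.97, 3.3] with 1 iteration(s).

f(x) = x² - 7
Initial interval: [1.97, 3.3]

Iteration 1:
  c_1 = (1.970000 + 3.300000)/2 = 2.635000
  f(c_1) = f(2.635000) = -0.056775
  f(a) × f(c) ≥ 0, new interval: [2.635000, 3.300000]

After 1 iteration(s), the approximation is c_1 = 2.635000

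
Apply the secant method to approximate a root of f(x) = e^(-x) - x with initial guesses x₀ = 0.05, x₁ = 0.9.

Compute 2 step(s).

f(x) = e^(-x) - x
x₀ = 0.05, x₁ = 0.9

Secant formula: x_{n+1} = x_n - f(x_n)(x_n - x_{n-1})/(f(x_n) - f(x_{n-1}))

Iteration 1:
  f(0.050000) = 0.901229
  f(0.900000) = -0.493430
  x_2 = 0.900000 - (-0.493430)×(0.900000 - 0.050000)/(-0.493430 - 0.901229)
       = 0.599270
Iteration 2:
  f(0.900000) = -0.493430
  f(0.599270) = -0.050058
  x_3 = 0.599270 - (-0.050058)×(0.599270 - 0.900000)/(-0.050058 - (-0.493430))
       = 0.565317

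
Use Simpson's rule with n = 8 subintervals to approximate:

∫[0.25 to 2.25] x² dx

f(x) = x²
a = 0.25, b = 2.25, n = 8
h = (b - a)/n = 0.250000

Simpson's rule: (h/3)[f(x₀) + 4f(x₁) + 2f(x₂) + ... + f(xₙ)]

x_0 = 0.2500, f(x_0) = 0.062500, coefficient = 1
x_1 = 0.5000, f(x_1) = 0.250000, coefficient = 4
x_2 = 0.7500, f(x_2) = 0.562500, coefficient = 2
x_3 = 1.0000, f(x_3) = 1.000000, coefficient = 4
x_4 = 1.2500, f(x_4) = 1.562500, coefficient = 2
x_5 = 1.5000, f(x_5) = 2.250000, coefficient = 4
x_6 = 1.7500, f(x_6) = 3.062500, coefficient = 2
x_7 = 2.0000, f(x_7) = 4.000000, coefficient = 4
x_8 = 2.2500, f(x_8) = 5.062500, coefficient = 1

I ≈ (0.250000/3) × 45.500000 = 3.791667
Exact value: 3.791667
Error: 0.000000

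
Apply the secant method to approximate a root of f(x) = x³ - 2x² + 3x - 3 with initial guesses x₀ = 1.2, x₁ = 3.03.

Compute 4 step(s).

f(x) = x³ - 2x² + 3x - 3
x₀ = 1.2, x₁ = 3.03

Secant formula: x_{n+1} = x_n - f(x_n)(x_n - x_{n-1})/(f(x_n) - f(x_{n-1}))

Iteration 1:
  f(1.200000) = -0.552000
  f(3.030000) = 15.546327
  x_2 = 3.030000 - 15.546327×(3.030000 - 1.200000)/(15.546327 - (-0.552000))
       = 1.262749
Iteration 2:
  f(3.030000) = 15.546327
  f(1.262749) = -0.387325
  x_3 = 1.262749 - (-0.387325)×(1.262749 - 3.030000)/(-0.387325 - 15.546327)
       = 1.305709
Iteration 3:
  f(1.262749) = -0.387325
  f(1.305709) = -0.266554
  x_4 = 1.305709 - (-0.266554)×(1.305709 - 1.262749)/(-0.266554 - (-0.387325))
       = 1.400525
Iteration 4:
  f(1.305709) = -0.266554
  f(1.400525) = 0.025721
  x_5 = 1.400525 - 0.025721×(1.400525 - 1.305709)/(0.025721 - (-0.266554))
       = 1.392180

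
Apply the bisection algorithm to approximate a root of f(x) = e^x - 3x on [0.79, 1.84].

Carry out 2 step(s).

f(x) = e^x - 3x
Initial interval: [0.79, 1.84]

Iteration 1:
  c_1 = (0.790000 + 1.840000)/2 = 1.315000
  f(c_1) = f(1.315000) = -0.220249
  f(a) × f(c) ≥ 0, new interval: [1.315000, 1.840000]
Iteration 2:
  c_2 = (1.315000 + 1.840000)/2 = 1.577500
  f(c_2) = f(1.577500) = 0.110334
  f(a) × f(c) < 0, new interval: [1.315000, 1.577500]

After 2 iteration(s), the approximation is c_2 = 1.577500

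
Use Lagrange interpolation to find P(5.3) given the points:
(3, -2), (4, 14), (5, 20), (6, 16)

Lagrange interpolation formula:
P(x) = Σ yᵢ × Lᵢ(x)
where Lᵢ(x) = Π_{j≠i} (x - xⱼ)/(xᵢ - xⱼ)

L_0(5.3) = (5.3 - 4)/(3 - 4) × (5.3 - 5)/(3 - 5) × (5.3 - 6)/(3 - 6) = 0.045500
L_1(5.3) = (5.3 - 3)/(4 - 3) × (5.3 - 5)/(4 - 5) × (5.3 - 6)/(4 - 6) = -0.241500
L_2(5.3) = (5.3 - 3)/(5 - 3) × (5.3 - 4)/(5 - 4) × (5.3 - 6)/(5 - 6) = 1.046500
L_3(5.3) = (5.3 - 3)/(6 - 3) × (5.3 - 4)/(6 - 4) × (5.3 - 5)/(6 - 5) = 0.149500

P(5.3) = (-2)×L_0(5.3) + 14×L_1(5.3) + 20×L_2(5.3) + 16×L_3(5.3)
P(5.3) = 19.850000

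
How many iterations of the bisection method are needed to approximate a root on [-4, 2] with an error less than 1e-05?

We need (b-a)/2^n ≤ 1e-05
(2 - (-4))/2^n ≤ 1e-05
6/2^n ≤ 1e-05
2^n ≥ 600000
n ≥ log₂(600000) = 19.19
n ≥ 20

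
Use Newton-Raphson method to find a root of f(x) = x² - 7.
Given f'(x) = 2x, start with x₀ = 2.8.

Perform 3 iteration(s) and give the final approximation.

f(x) = x² - 7
f'(x) = 2x
x₀ = 2.8

Newton-Raphson formula: x_{n+1} = x_n - f(x_n)/f'(x_n)

Iteration 1:
  f(2.800000) = 0.840000
  f'(2.800000) = 5.600000
  x_1 = 2.800000 - 0.840000/5.600000 = 2.650000
Iteration 2:
  f(2.650000) = 0.022500
  f'(2.650000) = 5.300000
  x_2 = 2.650000 - 0.022500/5.300000 = 2.645755
Iteration 3:
  f(2.645755) = 0.000018
  f'(2.645755) = 5.291509
  x_3 = 2.645755 - 0.000018/5.291509 = 2.645751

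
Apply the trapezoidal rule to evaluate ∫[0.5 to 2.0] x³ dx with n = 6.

f(x) = x³
a = 0.5, b = 2.0, n = 6
h = (b - a)/n = 0.250000

Trapezoidal rule: (h/2)[f(x₀) + 2f(x₁) + 2f(x₂) + ... + f(xₙ)]

x_0 = 0.5000, f(x_0) = 0.125000, coefficient = 1
x_1 = 0.7500, f(x_1) = 0.421875, coefficient = 2
x_2 = 1.0000, f(x_2) = 1.000000, coefficient = 2
x_3 = 1.2500, f(x_3) = 1.953125, coefficient = 2
x_4 = 1.5000, f(x_4) = 3.375000, coefficient = 2
x_5 = 1.7500, f(x_5) = 5.359375, coefficient = 2
x_6 = 2.0000, f(x_6) = 8.000000, coefficient = 1

I ≈ (0.250000/2) × 32.343750 = 4.042969
Exact value: 3.984375
Error: 0.058594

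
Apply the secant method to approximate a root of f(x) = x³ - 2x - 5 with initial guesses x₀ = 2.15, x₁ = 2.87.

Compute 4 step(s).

f(x) = x³ - 2x - 5
x₀ = 2.15, x₁ = 2.87

Secant formula: x_{n+1} = x_n - f(x_n)(x_n - x_{n-1})/(f(x_n) - f(x_{n-1}))

Iteration 1:
  f(2.150000) = 0.638375
  f(2.870000) = 12.899903
  x_2 = 2.870000 - 12.899903×(2.870000 - 2.150000)/(12.899903 - 0.638375)
       = 2.112514
Iteration 2:
  f(2.870000) = 12.899903
  f(2.112514) = 0.202526
  x_3 = 2.112514 - 0.202526×(2.112514 - 2.870000)/(0.202526 - 12.899903)
       = 2.100432
Iteration 3:
  f(2.112514) = 0.202526
  f(2.100432) = 0.065857
  x_4 = 2.100432 - 0.065857×(2.100432 - 2.112514)/(0.065857 - 0.202526)
       = 2.094610
Iteration 4:
  f(2.100432) = 0.065857
  f(2.094610) = 0.000657
  x_5 = 2.094610 - 0.000657×(2.094610 - 2.100432)/(0.000657 - 0.065857)
       = 2.094552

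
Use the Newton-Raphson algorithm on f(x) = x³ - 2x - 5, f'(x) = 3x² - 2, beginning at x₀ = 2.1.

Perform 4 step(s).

f(x) = x³ - 2x - 5
f'(x) = 3x² - 2
x₀ = 2.1

Newton-Raphson formula: x_{n+1} = x_n - f(x_n)/f'(x_n)

Iteration 1:
  f(2.100000) = 0.061000
  f'(2.100000) = 11.230000
  x_1 = 2.100000 - 0.061000/11.230000 = 2.094568
Iteration 2:
  f(2.094568) = 0.000186
  f'(2.094568) = 11.161647
  x_2 = 2.094568 - 0.000186/11.161647 = 2.094551
Iteration 3:
  f(2.094551) = 0.000000
  f'(2.094551) = 11.161438
  x_3 = 2.094551 - 0.000000/11.161438 = 2.094551
Iteration 4:
  f(2.094551) = 0.000000
  f'(2.094551) = 11.161438
  x_4 = 2.094551 - 0.000000/11.161438 = 2.094551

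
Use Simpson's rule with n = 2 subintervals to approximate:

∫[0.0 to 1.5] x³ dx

f(x) = x³
a = 0.0, b = 1.5, n = 2
h = (b - a)/n = 0.750000

Simpson's rule: (h/3)[f(x₀) + 4f(x₁) + 2f(x₂) + ... + f(xₙ)]

x_0 = 0.0000, f(x_0) = 0.000000, coefficient = 1
x_1 = 0.7500, f(x_1) = 0.421875, coefficient = 4
x_2 = 1.5000, f(x_2) = 3.375000, coefficient = 1

I ≈ (0.750000/3) × 5.062500 = 1.265625
Exact value: 1.265625
Error: 0.000000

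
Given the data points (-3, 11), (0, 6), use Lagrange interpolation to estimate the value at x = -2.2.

Lagrange interpolation formula:
P(x) = Σ yᵢ × Lᵢ(x)
where Lᵢ(x) = Π_{j≠i} (x - xⱼ)/(xᵢ - xⱼ)

L_0(-2.2) = (-2.2 - 0)/(-3 - 0) = 0.733333
L_1(-2.2) = (-2.2 - (-3))/(0 - (-3)) = 0.266667

P(-2.2) = 11×L_0(-2.2) + 6×L_1(-2.2)
P(-2.2) = 9.666667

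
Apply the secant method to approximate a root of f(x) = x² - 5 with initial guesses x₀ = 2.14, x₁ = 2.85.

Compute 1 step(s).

f(x) = x² - 5
x₀ = 2.14, x₁ = 2.85

Secant formula: x_{n+1} = x_n - f(x_n)(x_n - x_{n-1})/(f(x_n) - f(x_{n-1}))

Iteration 1:
  f(2.140000) = -0.420400
  f(2.850000) = 3.122500
  x_2 = 2.850000 - 3.122500×(2.850000 - 2.140000)/(3.122500 - (-0.420400))
       = 2.224248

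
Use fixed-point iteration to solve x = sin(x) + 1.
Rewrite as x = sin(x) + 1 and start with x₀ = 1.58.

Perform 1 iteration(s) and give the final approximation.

Equation: x = sin(x) + 1
Fixed-point form: x = sin(x) + 1
x₀ = 1.58

x_1 = g(1.580000) = 1.999958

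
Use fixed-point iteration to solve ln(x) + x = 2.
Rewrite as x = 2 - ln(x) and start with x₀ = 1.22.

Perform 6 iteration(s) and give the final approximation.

Equation: ln(x) + x = 2
Fixed-point form: x = 2 - ln(x)
x₀ = 1.22

x_1 = g(1.220000) = 1.801149
x_2 = g(1.801149) = 1.411575
x_3 = g(1.411575) = 1.655294
x_4 = g(1.655294) = 1.496021
x_5 = g(1.496021) = 1.597191
x_6 = g(1.597191) = 1.531754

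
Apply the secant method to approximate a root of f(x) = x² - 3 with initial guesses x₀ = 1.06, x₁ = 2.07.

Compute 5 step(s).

f(x) = x² - 3
x₀ = 1.06, x₁ = 2.07

Secant formula: x_{n+1} = x_n - f(x_n)(x_n - x_{n-1})/(f(x_n) - f(x_{n-1}))

Iteration 1:
  f(1.060000) = -1.876400
  f(2.070000) = 1.284900
  x_2 = 2.070000 - 1.284900×(2.070000 - 1.060000)/(1.284900 - (-1.876400))
       = 1.659489
Iteration 2:
  f(2.070000) = 1.284900
  f(1.659489) = -0.246097
  x_3 = 1.659489 - (-0.246097)×(1.659489 - 2.070000)/(-0.246097 - 1.284900)
       = 1.725476
Iteration 3:
  f(1.659489) = -0.246097
  f(1.725476) = -0.022734
  x_4 = 1.725476 - (-0.022734)×(1.725476 - 1.659489)/(-0.022734 - (-0.246097))
       = 1.732192
Iteration 4:
  f(1.725476) = -0.022734
  f(1.732192) = 0.000488
  x_5 = 1.732192 - 0.000488×(1.732192 - 1.725476)/(0.000488 - (-0.022734))
       = 1.732051
Iteration 5:
  f(1.732192) = 0.000488
  f(1.732051) = -0.000001
  x_6 = 1.732051 - (-0.000001)×(1.732051 - 1.732192)/(-0.000001 - 0.000488)
       = 1.732051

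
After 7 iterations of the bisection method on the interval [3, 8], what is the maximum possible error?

Bisection error bound: |error| ≤ (b-a)/2^n
|error| ≤ (8 - 3)/2^7 = 5/2^7
|error| ≤ 0.0390625000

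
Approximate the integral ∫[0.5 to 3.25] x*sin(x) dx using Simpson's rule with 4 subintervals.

f(x) = x*sin(x)
a = 0.5, b = 3.25, n = 4
h = (b - a)/n = 0.687500

Simpson's rule: (h/3)[f(x₀) + 4f(x₁) + 2f(x₂) + ... + f(xₙ)]

x_0 = 0.5000, f(x_0) = 0.239713, coefficient = 1
x_1 = 1.1875, f(x_1) = 1.101331, coefficient = 4
x_2 = 1.8750, f(x_2) = 1.788911, coefficient = 2
x_3 = 2.5625, f(x_3) = 1.402366, coefficient = 4
x_4 = 3.2500, f(x_4) = -0.351634, coefficient = 1

I ≈ (0.687500/3) × 13.480689 = 3.089325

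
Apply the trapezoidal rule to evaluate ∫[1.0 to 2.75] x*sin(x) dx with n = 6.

f(x) = x*sin(x)
a = 1.0, b = 2.75, n = 6
h = (b - a)/n = 0.291667

Trapezoidal rule: (h/2)[f(x₀) + 2f(x₁) + 2f(x₂) + ... + f(xₙ)]

x_0 = 1.0000, f(x_0) = 0.841471, coefficient = 1
x_1 = 1.2917, f(x_1) = 1.241673, coefficient = 2
x_2 = 1.5833, f(x_2) = 1.583209, coefficient = 2
x_3 = 1.8750, f(x_3) = 1.788911, coefficient = 2
x_4 = 2.1667, f(x_4) = 1.793264, coefficient = 2
x_5 = 2.4583, f(x_5) = 1.552005, coefficient = 2
x_6 = 2.7500, f(x_6) = 1.049568, coefficient = 1

I ≈ (0.291667/2) × 17.809163 = 2.597170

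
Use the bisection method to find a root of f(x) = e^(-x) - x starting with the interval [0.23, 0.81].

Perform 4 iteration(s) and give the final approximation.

f(x) = e^(-x) - x
Initial interval: [0.23, 0.81]

Iteration 1:
  c_1 = (0.230000 + 0.810000)/2 = 0.520000
  f(c_1) = f(0.520000) = 0.074521
  f(a) × f(c) ≥ 0, new interval: [0.520000, 0.810000]
Iteration 2:
  c_2 = (0.520000 + 0.810000)/2 = 0.665000
  f(c_2) = f(0.665000) = -0.150726
  f(a) × f(c) < 0, new interval: [0.520000, 0.665000]
Iteration 3:
  c_3 = (0.520000 + 0.665000)/2 = 0.592500
  f(c_3) = f(0.592500) = -0.039557
  f(a) × f(c) < 0, new interval: [0.520000, 0.592500]
Iteration 4:
  c_4 = (0.520000 + 0.592500)/2 = 0.556250
  f(c_4) = f(0.556250) = 0.017105
  f(a) × f(c) ≥ 0, new interval: [0.556250, 0.592500]

After 4 iteration(s), the approximation is c_4 = 0.556250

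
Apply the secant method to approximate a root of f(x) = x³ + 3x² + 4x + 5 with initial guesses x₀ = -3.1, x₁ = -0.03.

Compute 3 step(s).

f(x) = x³ + 3x² + 4x + 5
x₀ = -3.1, x₁ = -0.03

Secant formula: x_{n+1} = x_n - f(x_n)(x_n - x_{n-1})/(f(x_n) - f(x_{n-1}))

Iteration 1:
  f(-3.100000) = -8.361000
  f(-0.030000) = 4.882673
  x_2 = -0.030000 - 4.882673×(-0.030000 - (-3.100000))/(4.882673 - (-8.361000))
       = -1.161847
Iteration 2:
  f(-0.030000) = 4.882673
  f(-1.161847) = 2.833914
  x_3 = -1.161847 - 2.833914×(-1.161847 - (-0.030000))/(2.833914 - 4.882673)
       = -2.727456
Iteration 3:
  f(-1.161847) = 2.833914
  f(-2.727456) = -3.882362
  x_4 = -2.727456 - (-3.882362)×(-2.727456 - (-1.161847))/(-3.882362 - 2.833914)
       = -1.822451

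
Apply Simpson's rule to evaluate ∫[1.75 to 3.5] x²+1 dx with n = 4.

f(x) = x²+1
a = 1.75, b = 3.5, n = 4
h = (b - a)/n = 0.437500

Simpson's rule: (h/3)[f(x₀) + 4f(x₁) + 2f(x₂) + ... + f(xₙ)]

x_0 = 1.7500, f(x_0) = 4.062500, coefficient = 1
x_1 = 2.1875, f(x_1) = 5.785156, coefficient = 4
x_2 = 2.6250, f(x_2) = 7.890625, coefficient = 2
x_3 = 3.0625, f(x_3) = 10.378906, coefficient = 4
x_4 = 3.5000, f(x_4) = 13.250000, coefficient = 1

I ≈ (0.437500/3) × 97.750000 = 14.255208
Exact value: 14.255208
Error: 0.000000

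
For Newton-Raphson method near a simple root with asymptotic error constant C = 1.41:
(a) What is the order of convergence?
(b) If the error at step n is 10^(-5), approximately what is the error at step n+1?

(a) Newton-Raphson has quadratic (order 2) convergence near simple roots.
    This means |e_{n+1}| ≈ C|e_n|².

(b) With |e_n| = 10^(-5) and C = 1.41:
    |e_{n+1}| ≈ 1.41 × (10^(-5))² = 1.41 × 10^(-10)

(a) 2 (quadratic); (b) |e_{n+1}| ≈ 1.410e-10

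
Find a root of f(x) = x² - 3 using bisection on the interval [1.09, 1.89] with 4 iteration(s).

f(x) = x² - 3
Initial interval: [1.09, 1.89]

Iteration 1:
  c_1 = (1.090000 + 1.890000)/2 = 1.490000
  f(c_1) = f(1.490000) = -0.779900
  f(a) × f(c) ≥ 0, new interval: [1.490000, 1.890000]
Iteration 2:
  c_2 = (1.490000 + 1.890000)/2 = 1.690000
  f(c_2) = f(1.690000) = -0.143900
  f(a) × f(c) ≥ 0, new interval: [1.690000, 1.890000]
Iteration 3:
  c_3 = (1.690000 + 1.890000)/2 = 1.790000
  f(c_3) = f(1.790000) = 0.204100
  f(a) × f(c) < 0, new interval: [1.690000, 1.790000]
Iteration 4:
  c_4 = (1.690000 + 1.790000)/2 = 1.740000
  f(c_4) = f(1.740000) = 0.027600
  f(a) × f(c) < 0, new interval: [1.690000, 1.740000]

After 4 iteration(s), the approximation is c_4 = 1.740000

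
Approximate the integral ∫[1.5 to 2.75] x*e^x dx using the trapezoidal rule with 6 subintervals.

f(x) = x*e^x
a = 1.5, b = 2.75, n = 6
h = (b - a)/n = 0.208333

Trapezoidal rule: (h/2)[f(x₀) + 2f(x₁) + 2f(x₂) + ... + f(xₙ)]

x_0 = 1.5000, f(x_0) = 6.722534, coefficient = 1
x_1 = 1.7083, f(x_1) = 9.429580, coefficient = 2
x_2 = 1.9167, f(x_2) = 13.029998, coefficient = 2
x_3 = 2.1250, f(x_3) = 17.792407, coefficient = 2
x_4 = 2.3333, f(x_4) = 24.061937, coefficient = 2
x_5 = 2.5417, f(x_5) = 32.281254, coefficient = 2
x_6 = 2.7500, f(x_6) = 43.017238, coefficient = 1

I ≈ (0.208333/2) × 242.930123 = 25.305221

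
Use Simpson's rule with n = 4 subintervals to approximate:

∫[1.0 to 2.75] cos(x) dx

f(x) = cos(x)
a = 1.0, b = 2.75, n = 4
h = (b - a)/n = 0.437500

Simpson's rule: (h/3)[f(x₀) + 4f(x₁) + 2f(x₂) + ... + f(xₙ)]

x_0 = 1.0000, f(x_0) = 0.540302, coefficient = 1
x_1 = 1.4375, f(x_1) = 0.132902, coefficient = 4
x_2 = 1.8750, f(x_2) = -0.299534, coefficient = 2
x_3 = 2.3125, f(x_3) = -0.675545, coefficient = 4
x_4 = 2.7500, f(x_4) = -0.924302, coefficient = 1

I ≈ (0.437500/3) × -3.153639 = -0.459906
Exact value: -0.459810
Error: 0.000096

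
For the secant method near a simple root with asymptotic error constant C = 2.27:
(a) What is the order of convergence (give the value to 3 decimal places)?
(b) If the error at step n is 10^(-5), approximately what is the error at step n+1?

(a) Secant method has superlinear convergence with order φ = (1+√5)/2 ≈ 1.618.
    This means |e_{n+1}| ≈ C|e_n|^1.618.

(b) With |e_n| = 10^(-5) and C = 2.27:
    |e_{n+1}| ≈ 2.27 × (10^(-5))^1.618 = 2.27 × 10^(-8.09)

(a) ≈ 1.618 (golden ratio); (b) |e_{n+1}| ≈ 1.844e-08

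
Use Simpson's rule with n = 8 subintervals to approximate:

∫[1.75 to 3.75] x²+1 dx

f(x) = x²+1
a = 1.75, b = 3.75, n = 8
h = (b - a)/n = 0.250000

Simpson's rule: (h/3)[f(x₀) + 4f(x₁) + 2f(x₂) + ... + f(xₙ)]

x_0 = 1.7500, f(x_0) = 4.062500, coefficient = 1
x_1 = 2.0000, f(x_1) = 5.000000, coefficient = 4
x_2 = 2.2500, f(x_2) = 6.062500, coefficient = 2
x_3 = 2.5000, f(x_3) = 7.250000, coefficient = 4
x_4 = 2.7500, f(x_4) = 8.562500, coefficient = 2
x_5 = 3.0000, f(x_5) = 10.000000, coefficient = 4
x_6 = 3.2500, f(x_6) = 11.562500, coefficient = 2
x_7 = 3.5000, f(x_7) = 13.250000, coefficient = 4
x_8 = 3.7500, f(x_8) = 15.062500, coefficient = 1

I ≈ (0.250000/3) × 213.500000 = 17.791667
Exact value: 17.791667
Error: 0.000000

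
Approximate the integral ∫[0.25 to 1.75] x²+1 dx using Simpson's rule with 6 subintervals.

f(x) = x²+1
a = 0.25, b = 1.75, n = 6
h = (b - a)/n = 0.250000

Simpson's rule: (h/3)[f(x₀) + 4f(x₁) + 2f(x₂) + ... + f(xₙ)]

x_0 = 0.2500, f(x_0) = 1.062500, coefficient = 1
x_1 = 0.5000, f(x_1) = 1.250000, coefficient = 4
x_2 = 0.7500, f(x_2) = 1.562500, coefficient = 2
x_3 = 1.0000, f(x_3) = 2.000000, coefficient = 4
x_4 = 1.2500, f(x_4) = 2.562500, coefficient = 2
x_5 = 1.5000, f(x_5) = 3.250000, coefficient = 4
x_6 = 1.7500, f(x_6) = 4.062500, coefficient = 1

I ≈ (0.250000/3) × 39.375000 = 3.281250
Exact value: 3.281250
Error: 0.000000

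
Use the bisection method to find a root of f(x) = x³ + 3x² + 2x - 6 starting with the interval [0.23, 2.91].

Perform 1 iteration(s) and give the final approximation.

f(x) = x³ + 3x² + 2x - 6
Initial interval: [0.23, 2.91]

Iteration 1:
  c_1 = (0.230000 + 2.910000)/2 = 1.570000
  f(c_1) = f(1.570000) = 8.404593
  f(a) × f(c) < 0, new interval: [0.230000, 1.570000]

After 1 iteration(s), the approximation is c_1 = 1.570000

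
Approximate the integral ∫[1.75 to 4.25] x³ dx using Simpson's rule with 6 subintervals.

f(x) = x³
a = 1.75, b = 4.25, n = 6
h = (b - a)/n = 0.416667

Simpson's rule: (h/3)[f(x₀) + 4f(x₁) + 2f(x₂) + ... + f(xₙ)]

x_0 = 1.7500, f(x_0) = 5.359375, coefficient = 1
x_1 = 2.1667, f(x_1) = 10.171296, coefficient = 4
x_2 = 2.5833, f(x_2) = 17.240162, coefficient = 2
x_3 = 3.0000, f(x_3) = 27.000000, coefficient = 4
x_4 = 3.4167, f(x_4) = 39.884838, coefficient = 2
x_5 = 3.8333, f(x_5) = 56.328704, coefficient = 4
x_6 = 4.2500, f(x_6) = 76.765625, coefficient = 1

I ≈ (0.416667/3) × 570.375000 = 79.218750
Exact value: 79.218750
Error: 0.000000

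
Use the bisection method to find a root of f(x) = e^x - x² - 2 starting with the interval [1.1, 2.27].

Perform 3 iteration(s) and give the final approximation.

f(x) = e^x - x² - 2
Initial interval: [1.1, 2.27]

Iteration 1:
  c_1 = (1.100000 + 2.270000)/2 = 1.685000
  f(c_1) = f(1.685000) = 0.553226
  f(a) × f(c) < 0, new interval: [1.100000, 1.685000]
Iteration 2:
  c_2 = (1.100000 + 1.685000)/2 = 1.392500
  f(c_2) = f(1.392500) = 0.085843
  f(a) × f(c) < 0, new interval: [1.100000, 1.392500]
Iteration 3:
  c_3 = (1.100000 + 1.392500)/2 = 1.246250
  f(c_3) = f(1.246250) = -0.075860
  f(a) × f(c) ≥ 0, new interval: [1.246250, 1.392500]

After 3 iteration(s), the approximation is c_3 = 1.246250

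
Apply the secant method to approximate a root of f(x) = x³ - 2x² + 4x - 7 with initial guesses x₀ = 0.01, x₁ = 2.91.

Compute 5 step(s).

f(x) = x³ - 2x² + 4x - 7
x₀ = 0.01, x₁ = 2.91

Secant formula: x_{n+1} = x_n - f(x_n)(x_n - x_{n-1})/(f(x_n) - f(x_{n-1}))

Iteration 1:
  f(0.010000) = -6.960199
  f(2.910000) = 12.345971
  x_2 = 2.910000 - 12.345971×(2.910000 - 0.010000)/(12.345971 - (-6.960199))
       = 1.055499
Iteration 2:
  f(2.910000) = 12.345971
  f(1.055499) = -3.830253
  x_3 = 1.055499 - (-3.830253)×(1.055499 - 2.910000)/(-3.830253 - 12.345971)
       = 1.494613
Iteration 3:
  f(1.055499) = -3.830253
  f(1.494613) = -2.150516
  x_4 = 1.494613 - (-2.150516)×(1.494613 - 1.055499)/(-2.150516 - (-3.830253))
       = 2.056798
Iteration 4:
  f(1.494613) = -2.150516
  f(2.056798) = 1.467468
  x_5 = 2.056798 - 1.467468×(2.056798 - 1.494613)/(1.467468 - (-2.150516))
       = 1.828773
Iteration 5:
  f(2.056798) = 1.467468
  f(1.828773) = -0.257559
  x_6 = 1.828773 - (-0.257559)×(1.828773 - 2.056798)/(-0.257559 - 1.467468)
       = 1.862819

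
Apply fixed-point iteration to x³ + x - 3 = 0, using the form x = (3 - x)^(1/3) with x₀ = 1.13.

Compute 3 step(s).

Equation: x³ + x - 3 = 0
Fixed-point form: x = (3 - x)^(1/3)
x₀ = 1.13

x_1 = g(1.130000) = 1.232009
x_2 = g(1.232009) = 1.209187
x_3 = g(1.209187) = 1.214367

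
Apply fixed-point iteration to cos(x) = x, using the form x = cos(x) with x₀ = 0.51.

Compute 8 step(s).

Equation: cos(x) = x
Fixed-point form: x = cos(x)
x₀ = 0.51

x_1 = g(0.510000) = 0.872745
x_2 = g(0.872745) = 0.642726
x_3 = g(0.642726) = 0.800465
x_4 = g(0.800465) = 0.696373
x_5 = g(0.696373) = 0.767173
x_6 = g(0.767173) = 0.719875
x_7 = g(0.719875) = 0.751888
x_8 = g(0.751888) = 0.730401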